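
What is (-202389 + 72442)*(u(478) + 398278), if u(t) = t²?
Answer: -81445841614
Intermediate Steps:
(-202389 + 72442)*(u(478) + 398278) = (-202389 + 72442)*(478² + 398278) = -129947*(228484 + 398278) = -129947*626762 = -81445841614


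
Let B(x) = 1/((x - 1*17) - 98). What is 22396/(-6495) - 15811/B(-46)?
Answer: 16533461249/6495 ≈ 2.5456e+6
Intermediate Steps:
B(x) = 1/(-115 + x) (B(x) = 1/((x - 17) - 98) = 1/((-17 + x) - 98) = 1/(-115 + x))
22396/(-6495) - 15811/B(-46) = 22396/(-6495) - 15811/(1/(-115 - 46)) = 22396*(-1/6495) - 15811/(1/(-161)) = -22396/6495 - 15811/(-1/161) = -22396/6495 - 15811*(-161) = -22396/6495 + 2545571 = 16533461249/6495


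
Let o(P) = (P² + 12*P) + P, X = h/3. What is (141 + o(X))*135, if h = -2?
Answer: 17925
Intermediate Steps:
X = -⅔ (X = -2/3 = -2*⅓ = -⅔ ≈ -0.66667)
o(P) = P² + 13*P
(141 + o(X))*135 = (141 - 2*(13 - ⅔)/3)*135 = (141 - ⅔*37/3)*135 = (141 - 74/9)*135 = (1195/9)*135 = 17925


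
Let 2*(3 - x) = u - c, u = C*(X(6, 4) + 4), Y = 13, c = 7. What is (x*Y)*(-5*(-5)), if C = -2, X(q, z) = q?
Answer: 10725/2 ≈ 5362.5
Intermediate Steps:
u = -20 (u = -2*(6 + 4) = -2*10 = -20)
x = 33/2 (x = 3 - (-20 - 1*7)/2 = 3 - (-20 - 7)/2 = 3 - ½*(-27) = 3 + 27/2 = 33/2 ≈ 16.500)
(x*Y)*(-5*(-5)) = ((33/2)*13)*(-5*(-5)) = (429/2)*25 = 10725/2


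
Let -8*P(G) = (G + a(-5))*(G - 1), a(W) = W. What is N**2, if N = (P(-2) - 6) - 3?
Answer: 8649/64 ≈ 135.14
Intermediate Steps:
P(G) = -(-1 + G)*(-5 + G)/8 (P(G) = -(G - 5)*(G - 1)/8 = -(-5 + G)*(-1 + G)/8 = -(-1 + G)*(-5 + G)/8)
N = -93/8 (N = ((-5/8 - 1/8*(-2)**2 + (3/4)*(-2)) - 6) - 3 = ((-5/8 - 1/8*4 - 3/2) - 6) - 3 = ((-5/8 - 1/2 - 3/2) - 6) - 3 = (-21/8 - 6) - 3 = -69/8 - 3 = -93/8 ≈ -11.625)
N**2 = (-93/8)**2 = 8649/64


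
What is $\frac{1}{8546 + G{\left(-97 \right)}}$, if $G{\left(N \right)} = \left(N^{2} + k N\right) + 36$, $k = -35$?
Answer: $\frac{1}{21386} \approx 4.676 \cdot 10^{-5}$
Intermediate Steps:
$G{\left(N \right)} = 36 + N^{2} - 35 N$ ($G{\left(N \right)} = \left(N^{2} - 35 N\right) + 36 = 36 + N^{2} - 35 N$)
$\frac{1}{8546 + G{\left(-97 \right)}} = \frac{1}{8546 + \left(36 + \left(-97\right)^{2} - -3395\right)} = \frac{1}{8546 + \left(36 + 9409 + 3395\right)} = \frac{1}{8546 + 12840} = \frac{1}{21386}$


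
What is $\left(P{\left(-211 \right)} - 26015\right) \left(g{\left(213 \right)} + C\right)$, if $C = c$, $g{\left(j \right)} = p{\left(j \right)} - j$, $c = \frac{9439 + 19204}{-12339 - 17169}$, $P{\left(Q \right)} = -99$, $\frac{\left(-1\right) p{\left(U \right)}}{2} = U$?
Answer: $\frac{246571717535}{14754} \approx 1.6712 \cdot 10^{7}$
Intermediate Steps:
$p{\left(U \right)} = - 2 U$
$c = - \frac{28643}{29508}$ ($c = \frac{28643}{-29508} = 28643 \left(- \frac{1}{29508}\right) = - \frac{28643}{29508} \approx -0.97069$)
$g{\left(j \right)} = - 3 j$ ($g{\left(j \right)} = - 2 j - j = - 3 j$)
$C = - \frac{28643}{29508} \approx -0.97069$
$\left(P{\left(-211 \right)} - 26015\right) \left(g{\left(213 \right)} + C\right) = \left(-99 - 26015\right) \left(\left(-3\right) 213 - \frac{28643}{29508}\right) = - 26114 \left(-639 - \frac{28643}{29508}\right) = \left(-26114\right) \left(- \frac{18884255}{29508}\right) = \frac{246571717535}{14754}$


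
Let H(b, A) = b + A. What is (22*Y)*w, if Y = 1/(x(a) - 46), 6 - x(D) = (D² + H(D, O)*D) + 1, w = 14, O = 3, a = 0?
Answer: -308/41 ≈ -7.5122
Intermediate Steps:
H(b, A) = A + b
x(D) = 5 - D² - D*(3 + D) (x(D) = 6 - ((D² + (3 + D)*D) + 1) = 6 - ((D² + D*(3 + D)) + 1) = 6 - (1 + D² + D*(3 + D)) = 6 + (-1 - D² - D*(3 + D)) = 5 - D² - D*(3 + D))
Y = -1/41 (Y = 1/((5 - 1*0² - 1*0*(3 + 0)) - 46) = 1/((5 - 1*0 - 1*0*3) - 46) = 1/((5 + 0 + 0) - 46) = 1/(5 - 46) = 1/(-41) = -1/41 ≈ -0.024390)
(22*Y)*w = (22*(-1/41))*14 = -22/41*14 = -308/41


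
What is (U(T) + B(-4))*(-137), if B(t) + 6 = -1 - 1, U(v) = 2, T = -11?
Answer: 822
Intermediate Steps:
B(t) = -8 (B(t) = -6 + (-1 - 1) = -6 - 2 = -8)
(U(T) + B(-4))*(-137) = (2 - 8)*(-137) = -6*(-137) = 822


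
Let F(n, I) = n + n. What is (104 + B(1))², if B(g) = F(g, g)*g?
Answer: 11236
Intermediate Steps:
F(n, I) = 2*n
B(g) = 2*g² (B(g) = (2*g)*g = 2*g²)
(104 + B(1))² = (104 + 2*1²)² = (104 + 2*1)² = (104 + 2)² = 106² = 11236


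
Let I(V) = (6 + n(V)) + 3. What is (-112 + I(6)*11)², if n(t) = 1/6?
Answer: 4489/36 ≈ 124.69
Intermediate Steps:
n(t) = ⅙
I(V) = 55/6 (I(V) = (6 + ⅙) + 3 = 37/6 + 3 = 55/6)
(-112 + I(6)*11)² = (-112 + (55/6)*11)² = (-112 + 605/6)² = (-67/6)² = 4489/36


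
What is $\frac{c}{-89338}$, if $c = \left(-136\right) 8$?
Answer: $\frac{544}{44669} \approx 0.012178$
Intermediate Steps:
$c = -1088$
$\frac{c}{-89338} = - \frac{1088}{-89338} = \left(-1088\right) \left(- \frac{1}{89338}\right) = \frac{544}{44669}$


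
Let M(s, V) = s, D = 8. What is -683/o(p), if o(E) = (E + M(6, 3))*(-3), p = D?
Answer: 683/42 ≈ 16.262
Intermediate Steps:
p = 8
o(E) = -18 - 3*E (o(E) = (E + 6)*(-3) = (6 + E)*(-3) = -18 - 3*E)
-683/o(p) = -683/(-18 - 3*8) = -683/(-18 - 24) = -683/(-42) = -683*(-1/42) = 683/42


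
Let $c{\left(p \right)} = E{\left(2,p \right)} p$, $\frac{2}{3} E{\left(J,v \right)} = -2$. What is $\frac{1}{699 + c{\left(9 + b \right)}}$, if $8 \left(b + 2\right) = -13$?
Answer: $\frac{8}{5463} \approx 0.0014644$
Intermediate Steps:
$b = - \frac{29}{8}$ ($b = -2 + \frac{1}{8} \left(-13\right) = -2 - \frac{13}{8} = - \frac{29}{8} \approx -3.625$)
$E{\left(J,v \right)} = -3$ ($E{\left(J,v \right)} = \frac{3}{2} \left(-2\right) = -3$)
$c{\left(p \right)} = - 3 p$
$\frac{1}{699 + c{\left(9 + b \right)}} = \frac{1}{699 - 3 \left(9 - \frac{29}{8}\right)} = \frac{1}{699 - \frac{129}{8}} = \frac{1}{\frac{5463}{8}} = \frac{8}{5463}$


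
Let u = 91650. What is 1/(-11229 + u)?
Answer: 1/80421 ≈ 1.2435e-5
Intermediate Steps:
1/(-11229 + u) = 1/(-11229 + 91650) = 1/80421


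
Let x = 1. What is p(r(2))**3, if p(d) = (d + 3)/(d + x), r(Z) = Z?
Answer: 125/27 ≈ 4.6296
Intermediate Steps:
p(d) = (3 + d)/(1 + d) (p(d) = (d + 3)/(d + 1) = (3 + d)/(1 + d))
p(r(2))**3 = ((3 + 2)/(1 + 2))**3 = (5/3)**3 = 125/27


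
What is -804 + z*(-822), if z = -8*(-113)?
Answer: -743892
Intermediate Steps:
z = 904
-804 + z*(-822) = -804 + 904*(-822) = -804 - 743088 = -743892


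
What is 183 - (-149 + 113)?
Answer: 219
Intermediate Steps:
183 - (-149 + 113) = 183 - 1*(-36) = 183 + 36 = 219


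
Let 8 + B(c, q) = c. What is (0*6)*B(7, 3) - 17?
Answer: -17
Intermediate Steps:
B(c, q) = -8 + c
(0*6)*B(7, 3) - 17 = (0*6)*(-8 + 7) - 17 = 0*(-1) - 17 = 0 - 17 = -17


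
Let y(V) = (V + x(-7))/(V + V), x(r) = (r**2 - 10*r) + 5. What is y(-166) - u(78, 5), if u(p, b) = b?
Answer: -809/166 ≈ -4.8735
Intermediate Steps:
x(r) = 5 + r**2 - 10*r
y(V) = (124 + V)/(2*V) (y(V) = (V + (5 + (-7)**2 - 10*(-7)))/(V + V) = (V + (5 + 49 + 70))/((2*V)) = (V + 124)*(1/(2*V)) = (124 + V)*(1/(2*V)) = (124 + V)/(2*V))
y(-166) - u(78, 5) = (1/2)*(124 - 166)/(-166) - 1*5 = (1/2)*(-1/166)*(-42) - 5 = 21/166 - 5 = -809/166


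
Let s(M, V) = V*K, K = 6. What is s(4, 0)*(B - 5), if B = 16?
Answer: 0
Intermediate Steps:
s(M, V) = 6*V (s(M, V) = V*6 = 6*V)
s(4, 0)*(B - 5) = (6*0)*(16 - 5) = 0*11 = 0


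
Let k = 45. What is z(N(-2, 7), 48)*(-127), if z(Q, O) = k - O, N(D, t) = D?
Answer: 381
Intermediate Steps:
z(Q, O) = 45 - O
z(N(-2, 7), 48)*(-127) = (45 - 1*48)*(-127) = (45 - 48)*(-127) = -3*(-127) = 381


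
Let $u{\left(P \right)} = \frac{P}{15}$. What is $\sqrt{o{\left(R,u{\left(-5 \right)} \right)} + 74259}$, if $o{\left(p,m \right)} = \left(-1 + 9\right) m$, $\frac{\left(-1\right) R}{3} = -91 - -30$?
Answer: $\frac{\sqrt{668307}}{3} \approx 272.5$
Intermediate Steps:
$u{\left(P \right)} = \frac{P}{15}$ ($u{\left(P \right)} = P \frac{1}{15} = \frac{P}{15}$)
$R = 183$ ($R = - 3 \left(-91 - -30\right) = - 3 \left(-91 + 30\right) = \left(-3\right) \left(-61\right) = 183$)
$o{\left(p,m \right)} = 8 m$
$\sqrt{o{\left(R,u{\left(-5 \right)} \right)} + 74259} = \sqrt{8 \cdot \frac{1}{15} \left(-5\right) + 74259} = \sqrt{8 \left(- \frac{1}{3}\right) + 74259} = \sqrt{- \frac{8}{3} + 74259} = \sqrt{\frac{222769}{3}} = \frac{\sqrt{668307}}{3}$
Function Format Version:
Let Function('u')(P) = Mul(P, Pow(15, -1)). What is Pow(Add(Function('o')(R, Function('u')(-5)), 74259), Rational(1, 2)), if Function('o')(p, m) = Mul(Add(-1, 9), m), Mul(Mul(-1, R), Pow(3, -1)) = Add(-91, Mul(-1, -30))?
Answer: Mul(Rational(1, 3), Pow(668307, Rational(1, 2))) ≈ 272.50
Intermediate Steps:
Function('u')(P) = Mul(Rational(1, 15), P) (Function('u')(P) = Mul(P, Rational(1, 15)) = Mul(Rational(1, 15), P))
R = 183 (R = Mul(-3, Add(-91, Mul(-1, -30))) = Mul(-3, Add(-91, 30)) = Mul(-3, -61) = 183)
Function('o')(p, m) = Mul(8, m)
Pow(Add(Function('o')(R, Function('u')(-5)), 74259), Rational(1, 2)) = Pow(Add(Mul(8, Mul(Rational(1, 15), -5)), 74259), Rational(1, 2)) = Pow(Add(Mul(8, Rational(-1, 3)), 74259), Rational(1, 2)) = Pow(Add(Rational(-8, 3), 74259), Rational(1, 2)) = Pow(Rational(222769, 3), Rational(1, 2)) = Mul(Rational(1, 3), Pow(668307, Rational(1, 2)))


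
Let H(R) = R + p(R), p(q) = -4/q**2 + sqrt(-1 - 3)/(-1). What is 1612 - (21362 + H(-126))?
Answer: -77887655/3969 + 2*I ≈ -19624.0 + 2.0*I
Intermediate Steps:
p(q) = -4/q**2 - 2*I (p(q) = -4/q**2 + sqrt(-4)*(-1) = -4/q**2 + (2*I)*(-1) = -4/q**2 - 2*I)
H(R) = R - 4/R**2 - 2*I (H(R) = R + (-4/R**2 - 2*I) = R - 4/R**2 - 2*I)
1612 - (21362 + H(-126)) = 1612 - (21362 + (-126 - 4/(-126)**2 - 2*I)) = 1612 - (21362 + (-126 - 4*1/15876 - 2*I)) = 1612 - (21362 + (-126 - 1/3969 - 2*I)) = 1612 - (21362 + (-500095/3969 - 2*I)) = 1612 - (84285683/3969 - 2*I) = 1612 + (-84285683/3969 + 2*I) = -77887655/3969 + 2*I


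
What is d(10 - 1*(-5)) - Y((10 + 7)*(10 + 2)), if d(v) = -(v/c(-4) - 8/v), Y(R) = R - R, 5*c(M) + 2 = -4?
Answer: 391/30 ≈ 13.033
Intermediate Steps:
c(M) = -6/5 (c(M) = -2/5 + (1/5)*(-4) = -2/5 - 4/5 = -6/5)
Y(R) = 0
d(v) = 8/v + 5*v/6 (d(v) = -(v/(-6/5) - 8/v) = -(v*(-5/6) - 8/v) = -(-5*v/6 - 8/v) = -(-8/v - 5*v/6) = 8/v + 5*v/6)
d(10 - 1*(-5)) - Y((10 + 7)*(10 + 2)) = (8/(10 - 1*(-5)) + 5*(10 - 1*(-5))/6) - 1*0 = (8/(10 + 5) + 5*(10 + 5)/6) + 0 = (8/15 + (5/6)*15) + 0 = (8*(1/15) + 25/2) + 0 = (8/15 + 25/2) + 0 = 391/30 + 0 = 391/30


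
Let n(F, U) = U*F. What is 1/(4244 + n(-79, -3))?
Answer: 1/4481 ≈ 0.00022316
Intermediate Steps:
n(F, U) = F*U
1/(4244 + n(-79, -3)) = 1/(4244 - 79*(-3)) = 1/(4244 + 237) = 1/4481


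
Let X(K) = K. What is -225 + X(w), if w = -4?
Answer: -229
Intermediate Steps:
-225 + X(w) = -225 - 4 = -229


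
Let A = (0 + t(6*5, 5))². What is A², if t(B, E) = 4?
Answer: 256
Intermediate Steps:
A = 16 (A = (0 + 4)² = 4² = 16)
A² = 16² = 256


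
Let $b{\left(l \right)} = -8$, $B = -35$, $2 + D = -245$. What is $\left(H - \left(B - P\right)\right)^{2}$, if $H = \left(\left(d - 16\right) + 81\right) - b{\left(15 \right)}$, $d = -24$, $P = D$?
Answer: $26569$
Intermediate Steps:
$D = -247$ ($D = -2 - 245 = -247$)
$P = -247$
$H = 49$ ($H = \left(\left(-24 - 16\right) + 81\right) - -8 = \left(-40 + 81\right) + 8 = 41 + 8 = 49$)
$\left(H - \left(B - P\right)\right)^{2} = \left(49 - 212\right)^{2} = \left(-163\right)^{2} = 26569$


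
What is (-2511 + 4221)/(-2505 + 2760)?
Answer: 114/17 ≈ 6.7059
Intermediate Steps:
(-2511 + 4221)/(-2505 + 2760) = 1710/255 = 1710*(1/255) = 114/17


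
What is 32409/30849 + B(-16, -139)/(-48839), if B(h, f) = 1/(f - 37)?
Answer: 1020428225/971310032 ≈ 1.0506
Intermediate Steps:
B(h, f) = 1/(-37 + f)
32409/30849 + B(-16, -139)/(-48839) = 32409/30849 + 1/(-37 - 139*(-48839)) = 32409*(1/30849) - 1/48839/(-176) = 831/791 - 1/176*(-1/48839) = 831/791 + 1/8595664 = 1020428225/971310032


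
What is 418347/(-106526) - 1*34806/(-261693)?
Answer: -35256912505/9292369506 ≈ -3.7942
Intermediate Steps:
418347/(-106526) - 1*34806/(-261693) = 418347*(-1/106526) - 34806*(-1/261693) = -418347/106526 + 11602/87231 = -35256912505/9292369506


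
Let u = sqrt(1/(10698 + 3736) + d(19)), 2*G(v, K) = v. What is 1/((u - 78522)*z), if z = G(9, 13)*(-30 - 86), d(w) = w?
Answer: 188897758/7742632707559383 + sqrt(3958481198)/46455796245356298 ≈ 2.4398e-8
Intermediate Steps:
G(v, K) = v/2
u = sqrt(3958481198)/14434 (u = sqrt(1/(10698 + 3736) + 19) = sqrt(1/14434 + 19) = sqrt(274247/14434) = sqrt(3958481198)/14434 ≈ 4.3589)
z = -522 (z = ((1/2)*9)*(-30 - 86) = (9/2)*(-116) = -522)
1/((u - 78522)*z) = 1/(sqrt(3958481198)/14434 - 78522*(-522)) = -1/522/(-78522 + sqrt(3958481198)/14434) = -1/(522*(-78522 + sqrt(3958481198)/14434))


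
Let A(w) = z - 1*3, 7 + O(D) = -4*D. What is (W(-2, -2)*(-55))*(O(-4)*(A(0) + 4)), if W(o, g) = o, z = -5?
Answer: -3960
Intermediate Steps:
O(D) = -7 - 4*D
A(w) = -8 (A(w) = -5 - 1*3 = -5 - 3 = -8)
(W(-2, -2)*(-55))*(O(-4)*(A(0) + 4)) = (-2*(-55))*((-7 - 4*(-4))*(-8 + 4)) = 110*((-7 + 16)*(-4)) = 110*(9*(-4)) = 110*(-36) = -3960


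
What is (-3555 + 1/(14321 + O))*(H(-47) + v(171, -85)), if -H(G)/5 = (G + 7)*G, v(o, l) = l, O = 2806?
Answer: 577508300740/17127 ≈ 3.3719e+7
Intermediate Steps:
H(G) = -5*G*(7 + G) (H(G) = -5*(G + 7)*G = -5*(7 + G)*G = -5*G*(7 + G))
(-3555 + 1/(14321 + O))*(H(-47) + v(171, -85)) = (-3555 + 1/(14321 + 2806))*(-5*(-47)*(7 - 47) - 85) = (-3555 + 1/17127)*(-5*(-47)*(-40) - 85) = (-3555 + 1/17127)*(-9400 - 85) = -60886484/17127*(-9485) = 577508300740/17127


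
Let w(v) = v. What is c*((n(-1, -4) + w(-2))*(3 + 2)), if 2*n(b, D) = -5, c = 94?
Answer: -2115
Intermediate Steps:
n(b, D) = -5/2 (n(b, D) = (½)*(-5) = -5/2)
c*((n(-1, -4) + w(-2))*(3 + 2)) = 94*((-5/2 - 2)*(3 + 2)) = 94*(-9/2*5) = 94*(-45/2) = -2115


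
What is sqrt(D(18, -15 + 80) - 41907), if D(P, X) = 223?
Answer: 2*I*sqrt(10421) ≈ 204.17*I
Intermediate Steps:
sqrt(D(18, -15 + 80) - 41907) = sqrt(223 - 41907) = sqrt(-41684) = 2*I*sqrt(10421)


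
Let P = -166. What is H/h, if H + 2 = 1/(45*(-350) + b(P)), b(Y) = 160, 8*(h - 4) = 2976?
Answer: -31181/5861840 ≈ -0.0053193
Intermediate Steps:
h = 376 (h = 4 + (⅛)*2976 = 4 + 372 = 376)
H = -31181/15590 (H = -2 + 1/(45*(-350) + 160) = -2 + 1/(-15750 + 160) = -2 + 1/(-15590) = -2 - 1/15590 = -31181/15590 ≈ -2.0001)
H/h = -31181/15590/376 = -31181/15590*1/376 = -31181/5861840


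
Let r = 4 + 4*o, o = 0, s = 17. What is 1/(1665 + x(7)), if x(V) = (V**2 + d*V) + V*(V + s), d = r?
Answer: 1/1910 ≈ 0.00052356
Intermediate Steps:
r = 4 (r = 4 + 4*0 = 4 + 0 = 4)
d = 4
x(V) = V**2 + 4*V + V*(17 + V) (x(V) = (V**2 + 4*V) + V*(V + 17) = (V**2 + 4*V) + V*(17 + V) = V**2 + 4*V + V*(17 + V))
1/(1665 + x(7)) = 1/(1665 + 7*(21 + 2*7)) = 1/(1665 + 7*(21 + 14)) = 1/(1665 + 7*35) = 1/(1665 + 245) = 1/1910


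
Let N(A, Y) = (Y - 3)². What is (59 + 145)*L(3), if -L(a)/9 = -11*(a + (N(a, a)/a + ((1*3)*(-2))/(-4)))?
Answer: 90882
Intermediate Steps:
N(A, Y) = (-3 + Y)²
L(a) = 297/2 + 99*a + 99*(-3 + a)²/a (L(a) = -(-99)*(a + ((-3 + a)²/a + ((1*3)*(-2))/(-4))) = -(-99)*(a + ((-3 + a)²/a + (3*(-2))*(-¼))) = -(-99)*(a + ((-3 + a)²/a - 6*(-¼))) = -(-99)*(a + ((-3 + a)²/a + 3/2)) = -(-99)*(a + (3/2 + (-3 + a)²/a)) = -(-99)*(3/2 + a + (-3 + a)²/a) = -9*(-33/2 - 11*a - 11*(-3 + a)²/a) = 297/2 + 99*a + 99*(-3 + a)²/a)
(59 + 145)*L(3) = (59 + 145)*(-891/2 + 198*3 + 891/3) = 204*(-891/2 + 594 + 891*(⅓)) = 204*(-891/2 + 594 + 297) = 204*(891/2) = 90882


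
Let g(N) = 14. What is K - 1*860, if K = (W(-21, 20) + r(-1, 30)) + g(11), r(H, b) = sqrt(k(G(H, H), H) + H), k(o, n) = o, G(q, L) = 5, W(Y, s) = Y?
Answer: -865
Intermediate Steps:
r(H, b) = sqrt(5 + H)
K = -5 (K = (-21 + sqrt(5 - 1)) + 14 = (-21 + sqrt(4)) + 14 = (-21 + 2) + 14 = -19 + 14 = -5)
K - 1*860 = -5 - 1*860 = -5 - 860 = -865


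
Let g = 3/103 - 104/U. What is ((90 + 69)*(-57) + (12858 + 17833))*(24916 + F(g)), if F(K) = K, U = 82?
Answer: 2275590776980/4223 ≈ 5.3886e+8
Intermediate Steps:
g = -5233/4223 (g = 3/103 - 104/82 = 3*(1/103) - 104*1/82 = 3/103 - 52/41 = -5233/4223 ≈ -1.2392)
((90 + 69)*(-57) + (12858 + 17833))*(24916 + F(g)) = ((90 + 69)*(-57) + (12858 + 17833))*(24916 - 5233/4223) = (159*(-57) + 30691)*(105215035/4223) = (-9063 + 30691)*(105215035/4223) = 21628*(105215035/4223) = 2275590776980/4223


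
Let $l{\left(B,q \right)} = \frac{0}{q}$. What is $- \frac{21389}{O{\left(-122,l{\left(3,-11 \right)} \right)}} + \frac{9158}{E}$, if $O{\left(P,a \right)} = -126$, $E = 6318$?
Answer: $\frac{7571645}{44226} \approx 171.2$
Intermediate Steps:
$l{\left(B,q \right)} = 0$
$- \frac{21389}{O{\left(-122,l{\left(3,-11 \right)} \right)}} + \frac{9158}{E} = - \frac{21389}{-126} + \frac{9158}{6318} = \left(-21389\right) \left(- \frac{1}{126}\right) + 9158 \cdot \frac{1}{6318} = \frac{21389}{126} + \frac{4579}{3159} = \frac{7571645}{44226}$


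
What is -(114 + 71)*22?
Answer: -4070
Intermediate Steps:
-(114 + 71)*22 = -185*22 = -1*4070 = -4070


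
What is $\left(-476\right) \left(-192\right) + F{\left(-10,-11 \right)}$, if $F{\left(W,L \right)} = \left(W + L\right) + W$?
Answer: $91361$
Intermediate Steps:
$F{\left(W,L \right)} = L + 2 W$ ($F{\left(W,L \right)} = \left(L + W\right) + W = L + 2 W$)
$\left(-476\right) \left(-192\right) + F{\left(-10,-11 \right)} = \left(-476\right) \left(-192\right) + \left(-11 + 2 \left(-10\right)\right) = 91392 - 31 = 91361$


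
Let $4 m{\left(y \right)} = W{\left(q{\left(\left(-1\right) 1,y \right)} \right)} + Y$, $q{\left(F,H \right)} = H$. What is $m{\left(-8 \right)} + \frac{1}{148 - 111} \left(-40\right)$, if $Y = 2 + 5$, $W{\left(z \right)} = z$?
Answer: $- \frac{197}{148} \approx -1.3311$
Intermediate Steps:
$Y = 7$
$m{\left(y \right)} = \frac{7}{4} + \frac{y}{4}$ ($m{\left(y \right)} = \frac{y + 7}{4} = \frac{7 + y}{4} = \frac{7}{4} + \frac{y}{4}$)
$m{\left(-8 \right)} + \frac{1}{148 - 111} \left(-40\right) = \left(\frac{7}{4} + \frac{1}{4} \left(-8\right)\right) + \frac{1}{148 - 111} \left(-40\right) = \left(\frac{7}{4} - 2\right) + \frac{1}{37} \left(-40\right) = - \frac{1}{4} + \frac{1}{37} \left(-40\right) = - \frac{1}{4} - \frac{40}{37} = - \frac{197}{148}$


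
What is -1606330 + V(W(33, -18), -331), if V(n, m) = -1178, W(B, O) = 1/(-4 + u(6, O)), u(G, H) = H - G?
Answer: -1607508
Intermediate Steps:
W(B, O) = 1/(-10 + O) (W(B, O) = 1/(-4 + (O - 1*6)) = 1/(-4 + (O - 6)) = 1/(-4 + (-6 + O)) = 1/(-10 + O))
-1606330 + V(W(33, -18), -331) = -1606330 - 1178 = -1607508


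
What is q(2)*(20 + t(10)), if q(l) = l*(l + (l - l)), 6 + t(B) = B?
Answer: 96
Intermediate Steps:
t(B) = -6 + B
q(l) = l**2 (q(l) = l*(l + 0) = l*l = l**2)
q(2)*(20 + t(10)) = 2**2*(20 + (-6 + 10)) = 4*(20 + 4) = 4*24 = 96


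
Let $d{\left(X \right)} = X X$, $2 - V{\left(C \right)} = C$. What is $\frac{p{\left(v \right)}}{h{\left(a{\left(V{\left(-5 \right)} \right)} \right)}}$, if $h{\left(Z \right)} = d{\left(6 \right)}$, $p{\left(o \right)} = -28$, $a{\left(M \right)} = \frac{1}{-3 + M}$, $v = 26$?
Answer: $- \frac{7}{9} \approx -0.77778$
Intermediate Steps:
$V{\left(C \right)} = 2 - C$
$d{\left(X \right)} = X^{2}$
$h{\left(Z \right)} = 36$ ($h{\left(Z \right)} = 6^{2} = 36$)
$\frac{p{\left(v \right)}}{h{\left(a{\left(V{\left(-5 \right)} \right)} \right)}} = - \frac{28}{36} = \left(-28\right) \frac{1}{36} = - \frac{7}{9}$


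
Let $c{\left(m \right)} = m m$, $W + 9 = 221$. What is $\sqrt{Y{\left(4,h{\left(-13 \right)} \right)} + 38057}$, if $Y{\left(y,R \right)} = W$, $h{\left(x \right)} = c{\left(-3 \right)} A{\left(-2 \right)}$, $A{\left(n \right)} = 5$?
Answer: $7 \sqrt{781} \approx 195.62$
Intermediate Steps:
$W = 212$ ($W = -9 + 221 = 212$)
$c{\left(m \right)} = m^{2}$
$h{\left(x \right)} = 45$ ($h{\left(x \right)} = \left(-3\right)^{2} \cdot 5 = 9 \cdot 5 = 45$)
$Y{\left(y,R \right)} = 212$
$\sqrt{Y{\left(4,h{\left(-13 \right)} \right)} + 38057} = \sqrt{212 + 38057} = \sqrt{38269} = 7 \sqrt{781}$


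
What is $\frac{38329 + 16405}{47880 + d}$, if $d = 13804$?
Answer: $\frac{27367}{30842} \approx 0.88733$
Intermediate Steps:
$\frac{38329 + 16405}{47880 + d} = \frac{38329 + 16405}{47880 + 13804} = \frac{54734}{61684} = 54734 \cdot \frac{1}{61684} = \frac{27367}{30842}$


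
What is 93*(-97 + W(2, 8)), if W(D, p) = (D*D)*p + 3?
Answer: -5766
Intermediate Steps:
W(D, p) = 3 + p*D² (W(D, p) = D²*p + 3 = p*D² + 3 = 3 + p*D²)
93*(-97 + W(2, 8)) = 93*(-97 + (3 + 8*2²)) = 93*(-97 + (3 + 8*4)) = 93*(-97 + (3 + 32)) = 93*(-97 + 35) = 93*(-62) = -5766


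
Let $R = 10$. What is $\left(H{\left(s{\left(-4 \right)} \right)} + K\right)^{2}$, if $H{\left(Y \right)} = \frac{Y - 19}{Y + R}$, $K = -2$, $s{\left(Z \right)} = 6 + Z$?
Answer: $\frac{1681}{144} \approx 11.674$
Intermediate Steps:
$H{\left(Y \right)} = \frac{-19 + Y}{10 + Y}$ ($H{\left(Y \right)} = \frac{Y - 19}{Y + 10} = \frac{-19 + Y}{10 + Y}$)
$\left(H{\left(s{\left(-4 \right)} \right)} + K\right)^{2} = \left(\frac{-19 + \left(6 - 4\right)}{10 + \left(6 - 4\right)} - 2\right)^{2} = \left(\frac{-19 + 2}{10 + 2} - 2\right)^{2} = \left(\frac{1}{12} \left(-17\right) - 2\right)^{2} = \left(- \frac{17}{12} - 2\right)^{2} = \left(- \frac{41}{12}\right)^{2} = \frac{1681}{144}$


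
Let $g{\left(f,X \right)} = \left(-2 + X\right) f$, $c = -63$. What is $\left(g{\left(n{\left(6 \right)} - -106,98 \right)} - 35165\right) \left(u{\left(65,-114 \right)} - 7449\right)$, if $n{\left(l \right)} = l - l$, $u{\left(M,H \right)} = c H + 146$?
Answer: $3023669$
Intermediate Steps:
$u{\left(M,H \right)} = 146 - 63 H$ ($u{\left(M,H \right)} = - 63 H + 146 = 146 - 63 H$)
$n{\left(l \right)} = 0$
$g{\left(f,X \right)} = f \left(-2 + X\right)$
$\left(g{\left(n{\left(6 \right)} - -106,98 \right)} - 35165\right) \left(u{\left(65,-114 \right)} - 7449\right) = \left(\left(0 - -106\right) \left(-2 + 98\right) - 35165\right) \left(\left(146 - -7182\right) - 7449\right) = \left(\left(0 + 106\right) 96 - 35165\right) \left(\left(146 + 7182\right) - 7449\right) = \left(106 \cdot 96 - 35165\right) \left(7328 - 7449\right) = \left(10176 - 35165\right) \left(-121\right) = \left(-24989\right) \left(-121\right) = 3023669$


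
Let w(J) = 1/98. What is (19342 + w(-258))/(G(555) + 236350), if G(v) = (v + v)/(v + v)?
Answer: 111501/1362494 ≈ 0.081836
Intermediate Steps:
G(v) = 1 (G(v) = (2*v)/((2*v)) = (2*v)*(1/(2*v)) = 1)
w(J) = 1/98
(19342 + w(-258))/(G(555) + 236350) = (19342 + 1/98)/(1 + 236350) = (1895517/98)/236351 = (1895517/98)*(1/236351) = 111501/1362494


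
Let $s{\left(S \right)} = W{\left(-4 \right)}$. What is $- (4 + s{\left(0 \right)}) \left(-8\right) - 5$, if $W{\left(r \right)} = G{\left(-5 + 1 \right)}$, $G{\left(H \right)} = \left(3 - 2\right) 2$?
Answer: $43$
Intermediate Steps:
$G{\left(H \right)} = 2$ ($G{\left(H \right)} = 1 \cdot 2 = 2$)
$W{\left(r \right)} = 2$
$s{\left(S \right)} = 2$
$- (4 + s{\left(0 \right)}) \left(-8\right) - 5 = - (4 + 2) \left(-8\right) - 5 = \left(-1\right) 6 \left(-8\right) - 5 = \left(-6\right) \left(-8\right) - 5 = 48 - 5 = 43$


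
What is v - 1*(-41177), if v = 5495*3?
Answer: 57662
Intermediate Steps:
v = 16485
v - 1*(-41177) = 16485 - 1*(-41177) = 16485 + 41177 = 57662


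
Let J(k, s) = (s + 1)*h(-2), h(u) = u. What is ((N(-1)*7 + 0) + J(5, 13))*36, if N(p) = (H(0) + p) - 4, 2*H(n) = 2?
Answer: -2016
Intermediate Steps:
H(n) = 1 (H(n) = (1/2)*2 = 1)
N(p) = -3 + p (N(p) = (1 + p) - 4 = -3 + p)
J(k, s) = -2 - 2*s (J(k, s) = (s + 1)*(-2) = (1 + s)*(-2) = -2 - 2*s)
((N(-1)*7 + 0) + J(5, 13))*36 = (((-3 - 1)*7 + 0) + (-2 - 2*13))*36 = ((-4*7 + 0) + (-2 - 26))*36 = ((-28 + 0) - 28)*36 = (-28 - 28)*36 = -56*36 = -2016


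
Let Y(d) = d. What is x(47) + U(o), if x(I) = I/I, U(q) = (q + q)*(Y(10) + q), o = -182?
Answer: 62609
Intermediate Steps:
U(q) = 2*q*(10 + q) (U(q) = (q + q)*(10 + q) = (2*q)*(10 + q) = 2*q*(10 + q))
x(I) = 1
x(47) + U(o) = 1 + 2*(-182)*(10 - 182) = 1 + 2*(-182)*(-172) = 1 + 62608 = 62609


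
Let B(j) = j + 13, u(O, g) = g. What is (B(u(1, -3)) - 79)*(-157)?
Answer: 10833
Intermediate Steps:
B(j) = 13 + j
(B(u(1, -3)) - 79)*(-157) = ((13 - 3) - 79)*(-157) = (10 - 79)*(-157) = -69*(-157) = 10833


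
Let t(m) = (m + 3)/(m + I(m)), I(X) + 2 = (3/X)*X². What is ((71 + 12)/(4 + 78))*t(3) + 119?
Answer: 49039/410 ≈ 119.61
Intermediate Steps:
I(X) = -2 + 3*X (I(X) = -2 + (3/X)*X² = -2 + 3*X)
t(m) = (3 + m)/(-2 + 4*m) (t(m) = (m + 3)/(m + (-2 + 3*m)) = (3 + m)/(-2 + 4*m))
((71 + 12)/(4 + 78))*t(3) + 119 = ((71 + 12)/(4 + 78))*((3 + 3)/(2*(-1 + 2*3))) + 119 = (83/82)*((½)*6/(-1 + 6)) + 119 = (83*(1/82))*((½)*6/5) + 119 = 83*((½)*(⅕)*6)/82 + 119 = (83/82)*(⅗) + 119 = 249/410 + 119 = 49039/410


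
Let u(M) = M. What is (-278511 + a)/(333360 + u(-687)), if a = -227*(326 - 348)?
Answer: -273517/332673 ≈ -0.82218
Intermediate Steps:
a = 4994 (a = -227*(-22) = 4994)
(-278511 + a)/(333360 + u(-687)) = (-278511 + 4994)/(333360 - 687) = -273517/332673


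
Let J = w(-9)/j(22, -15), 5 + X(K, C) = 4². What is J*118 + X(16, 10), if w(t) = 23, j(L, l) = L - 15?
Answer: 2791/7 ≈ 398.71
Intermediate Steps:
j(L, l) = -15 + L
X(K, C) = 11 (X(K, C) = -5 + 4² = -5 + 16 = 11)
J = 23/7 (J = 23/(-15 + 22) = 23/7 ≈ 3.2857)
J*118 + X(16, 10) = (23/7)*118 + 11 = 2714/7 + 11 = 2791/7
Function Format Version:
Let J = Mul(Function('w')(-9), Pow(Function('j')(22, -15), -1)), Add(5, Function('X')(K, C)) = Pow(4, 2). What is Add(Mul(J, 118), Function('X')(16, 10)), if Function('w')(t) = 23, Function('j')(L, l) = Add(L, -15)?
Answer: Rational(2791, 7) ≈ 398.71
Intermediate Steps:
Function('j')(L, l) = Add(-15, L)
Function('X')(K, C) = 11 (Function('X')(K, C) = Add(-5, Pow(4, 2)) = Add(-5, 16) = 11)
J = Rational(23, 7) (J = Mul(23, Pow(Add(-15, 22), -1)) = Mul(23, Pow(7, -1)) = Mul(23, Rational(1, 7)) = Rational(23, 7) ≈ 3.2857)
Add(Mul(J, 118), Function('X')(16, 10)) = Add(Mul(Rational(23, 7), 118), 11) = Add(Rational(2714, 7), 11) = Rational(2791, 7)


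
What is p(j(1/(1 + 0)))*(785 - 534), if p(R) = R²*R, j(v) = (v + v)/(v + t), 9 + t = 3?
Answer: -2008/125 ≈ -16.064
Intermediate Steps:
t = -6 (t = -9 + 3 = -6)
j(v) = 2*v/(-6 + v) (j(v) = (v + v)/(v - 6) = (2*v)/(-6 + v) = 2*v/(-6 + v))
p(R) = R³
p(j(1/(1 + 0)))*(785 - 534) = (2/((1 + 0)*(-6 + 1/(1 + 0))))³*(785 - 534) = (2/(1*(-6 + 1/1)))³*251 = (2*1/(-6 + 1))³*251 = (2*1/(-5))³*251 = (2*1*(-⅕))³*251 = (-⅖)³*251 = -8/125*251 = -2008/125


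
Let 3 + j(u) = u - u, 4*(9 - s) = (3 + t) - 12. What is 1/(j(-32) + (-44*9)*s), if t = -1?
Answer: -1/4557 ≈ -0.00021944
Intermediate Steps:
s = 23/2 (s = 9 - ((3 - 1) - 12)/4 = 9 - (2 - 12)/4 = 9 - 1/4*(-10) = 9 + 5/2 = 23/2 ≈ 11.500)
j(u) = -3 (j(u) = -3 + (u - u) = -3 + 0 = -3)
1/(j(-32) + (-44*9)*s) = 1/(-3 - 44*9*(23/2)) = 1/(-3 - 396*23/2) = 1/(-3 - 4554) = 1/(-4557) = -1/4557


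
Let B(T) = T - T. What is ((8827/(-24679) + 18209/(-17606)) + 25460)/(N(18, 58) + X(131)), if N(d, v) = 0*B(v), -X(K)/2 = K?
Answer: -11061726359967/113838600188 ≈ -97.170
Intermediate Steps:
B(T) = 0
X(K) = -2*K
N(d, v) = 0 (N(d, v) = 0*0 = 0)
((8827/(-24679) + 18209/(-17606)) + 25460)/(N(18, 58) + X(131)) = ((8827/(-24679) + 18209/(-17606)) + 25460)/(0 - 2*131) = ((8827*(-1/24679) + 18209*(-1/17606)) + 25460)/(0 - 262) = ((-8827/24679 - 18209/17606) + 25460)/(-262) = (-604788073/434498474 + 25460)*(-1/262) = (11061726359967/434498474)*(-1/262) = -11061726359967/113838600188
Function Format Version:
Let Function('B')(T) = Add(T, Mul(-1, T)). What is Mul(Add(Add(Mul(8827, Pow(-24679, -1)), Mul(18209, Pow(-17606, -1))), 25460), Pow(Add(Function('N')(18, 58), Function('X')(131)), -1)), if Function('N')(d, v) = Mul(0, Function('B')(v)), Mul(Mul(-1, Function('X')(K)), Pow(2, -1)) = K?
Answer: Rational(-11061726359967, 113838600188) ≈ -97.170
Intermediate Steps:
Function('B')(T) = 0
Function('X')(K) = Mul(-2, K)
Function('N')(d, v) = 0 (Function('N')(d, v) = Mul(0, 0) = 0)
Mul(Add(Add(Mul(8827, Pow(-24679, -1)), Mul(18209, Pow(-17606, -1))), 25460), Pow(Add(Function('N')(18, 58), Function('X')(131)), -1)) = Mul(Add(Add(Mul(8827, Pow(-24679, -1)), Mul(18209, Pow(-17606, -1))), 25460), Pow(Add(0, Mul(-2, 131)), -1)) = Mul(Add(Add(Mul(8827, Rational(-1, 24679)), Mul(18209, Rational(-1, 17606))), 25460), Pow(Add(0, -262), -1)) = Mul(Add(Add(Rational(-8827, 24679), Rational(-18209, 17606)), 25460), Pow(-262, -1)) = Mul(Add(Rational(-604788073, 434498474), 25460), Rational(-1, 262)) = Mul(Rational(11061726359967, 434498474), Rational(-1, 262)) = Rational(-11061726359967, 113838600188)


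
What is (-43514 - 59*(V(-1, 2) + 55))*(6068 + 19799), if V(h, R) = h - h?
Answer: -1209515053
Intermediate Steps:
V(h, R) = 0
(-43514 - 59*(V(-1, 2) + 55))*(6068 + 19799) = (-43514 - 59*(0 + 55))*(6068 + 19799) = (-43514 - 59*55)*25867 = (-43514 - 3245)*25867 = -46759*25867 = -1209515053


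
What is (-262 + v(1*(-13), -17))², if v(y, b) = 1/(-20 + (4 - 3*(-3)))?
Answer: 3367225/49 ≈ 68719.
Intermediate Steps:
v(y, b) = -⅐ (v(y, b) = 1/(-20 + (4 + 9)) = 1/(-20 + 13) = 1/(-7) = -⅐)
(-262 + v(1*(-13), -17))² = (-262 - ⅐)² = (-1835/7)² = 3367225/49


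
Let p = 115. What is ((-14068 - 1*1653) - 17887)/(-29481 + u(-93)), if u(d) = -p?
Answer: 8402/7399 ≈ 1.1356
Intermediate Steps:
u(d) = -115 (u(d) = -1*115 = -115)
((-14068 - 1*1653) - 17887)/(-29481 + u(-93)) = ((-14068 - 1*1653) - 17887)/(-29481 - 115) = ((-14068 - 1653) - 17887)/(-29596) = (-15721 - 17887)*(-1/29596) = -33608*(-1/29596) = 8402/7399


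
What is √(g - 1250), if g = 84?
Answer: I*√1166 ≈ 34.147*I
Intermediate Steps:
√(g - 1250) = √(84 - 1250) = √(-1166) = I*√1166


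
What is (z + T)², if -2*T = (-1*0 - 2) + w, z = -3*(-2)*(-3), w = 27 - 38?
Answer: 529/4 ≈ 132.25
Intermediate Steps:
w = -11
z = -18 (z = 6*(-3) = -18)
T = 13/2 (T = -((-1*0 - 2) - 11)/2 = -((0 - 2) - 11)/2 = -(-2 - 11)/2 = -½*(-13) = 13/2 ≈ 6.5000)
(z + T)² = (-18 + 13/2)² = (-23/2)² = 529/4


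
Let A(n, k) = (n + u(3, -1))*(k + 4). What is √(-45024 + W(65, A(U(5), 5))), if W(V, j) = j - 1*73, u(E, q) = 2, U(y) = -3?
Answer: I*√45106 ≈ 212.38*I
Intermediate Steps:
A(n, k) = (2 + n)*(4 + k) (A(n, k) = (n + 2)*(k + 4) = (2 + n)*(4 + k))
W(V, j) = -73 + j (W(V, j) = j - 73 = -73 + j)
√(-45024 + W(65, A(U(5), 5))) = √(-45024 + (-73 + (8 + 2*5 + 4*(-3) + 5*(-3)))) = √(-45024 + (-73 + (8 + 10 - 12 - 15))) = √(-45024 + (-73 - 9)) = √(-45024 - 82) = √(-45106) = I*√45106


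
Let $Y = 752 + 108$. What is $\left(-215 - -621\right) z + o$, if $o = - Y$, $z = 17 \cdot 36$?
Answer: $247612$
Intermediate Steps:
$Y = 860$
$z = 612$
$o = -860$ ($o = \left(-1\right) 860 = -860$)
$\left(-215 - -621\right) z + o = \left(-215 - -621\right) 612 - 860 = \left(-215 + 621\right) 612 - 860 = 406 \cdot 612 - 860 = 248472 - 860 = 247612$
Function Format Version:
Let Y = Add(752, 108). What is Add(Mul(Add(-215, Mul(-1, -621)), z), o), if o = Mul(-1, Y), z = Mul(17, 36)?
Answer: 247612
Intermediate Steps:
Y = 860
z = 612
o = -860 (o = Mul(-1, 860) = -860)
Add(Mul(Add(-215, Mul(-1, -621)), z), o) = Add(Mul(Add(-215, Mul(-1, -621)), 612), -860) = Add(Mul(Add(-215, 621), 612), -860) = Add(Mul(406, 612), -860) = Add(248472, -860) = 247612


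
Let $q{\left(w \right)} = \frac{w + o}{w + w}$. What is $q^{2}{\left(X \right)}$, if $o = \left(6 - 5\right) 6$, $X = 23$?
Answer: $\frac{841}{2116} \approx 0.39745$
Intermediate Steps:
$o = 6$ ($o = 1 \cdot 6 = 6$)
$q{\left(w \right)} = \frac{6 + w}{2 w}$ ($q{\left(w \right)} = \frac{w + 6}{w + w} = \frac{6 + w}{2 w}$)
$q^{2}{\left(X \right)} = \left(\frac{6 + 23}{2 \cdot 23}\right)^{2} = \left(\frac{1}{2} \cdot \frac{1}{23} \cdot 29\right)^{2} = \left(\frac{29}{46}\right)^{2} = \frac{841}{2116}$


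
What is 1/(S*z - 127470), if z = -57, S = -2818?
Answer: 1/33156 ≈ 3.0160e-5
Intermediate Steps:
1/(S*z - 127470) = 1/(-2818*(-57) - 127470) = 1/(160626 - 127470) = 1/33156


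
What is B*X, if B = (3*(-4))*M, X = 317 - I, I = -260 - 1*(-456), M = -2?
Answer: 2904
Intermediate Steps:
I = 196 (I = -260 + 456 = 196)
X = 121 (X = 317 - 1*196 = 317 - 196 = 121)
B = 24 (B = (3*(-4))*(-2) = -12*(-2) = 24)
B*X = 24*121 = 2904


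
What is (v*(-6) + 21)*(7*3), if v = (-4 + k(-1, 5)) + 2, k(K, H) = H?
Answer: 63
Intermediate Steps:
v = 3 (v = (-4 + 5) + 2 = 1 + 2 = 3)
(v*(-6) + 21)*(7*3) = (3*(-6) + 21)*(7*3) = (-18 + 21)*21 = 3*21 = 63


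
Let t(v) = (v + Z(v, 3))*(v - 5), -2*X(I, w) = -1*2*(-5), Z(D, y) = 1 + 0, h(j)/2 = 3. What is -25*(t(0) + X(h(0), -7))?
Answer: 250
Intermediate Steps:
h(j) = 6 (h(j) = 2*3 = 6)
Z(D, y) = 1
X(I, w) = -5 (X(I, w) = -(-1*2)*(-5)/2 = -(-1)*(-5) = -½*10 = -5)
t(v) = (1 + v)*(-5 + v) (t(v) = (v + 1)*(v - 5) = (1 + v)*(-5 + v))
-25*(t(0) + X(h(0), -7)) = -25*((-5 + 0² - 4*0) - 5) = -25*((-5 + 0 + 0) - 5) = -25*(-5 - 5) = -25*(-10) = 250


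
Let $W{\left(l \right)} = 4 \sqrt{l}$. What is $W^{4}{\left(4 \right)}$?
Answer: $4096$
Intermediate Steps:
$W^{4}{\left(4 \right)} = \left(4 \sqrt{4}\right)^{4} = \left(4 \cdot 2\right)^{4} = 8^{4} = 4096$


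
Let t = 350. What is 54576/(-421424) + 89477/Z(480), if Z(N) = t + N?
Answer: 2353903573/21861370 ≈ 107.67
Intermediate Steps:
Z(N) = 350 + N
54576/(-421424) + 89477/Z(480) = 54576/(-421424) + 89477/(350 + 480) = 54576*(-1/421424) + 89477/830 = -3411/26339 + 89477*(1/830) = -3411/26339 + 89477/830 = 2353903573/21861370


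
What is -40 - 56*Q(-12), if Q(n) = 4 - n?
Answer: -936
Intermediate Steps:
-40 - 56*Q(-12) = -40 - 56*(4 - 1*(-12)) = -40 - 56*(4 + 12) = -40 - 56*16 = -40 - 896 = -936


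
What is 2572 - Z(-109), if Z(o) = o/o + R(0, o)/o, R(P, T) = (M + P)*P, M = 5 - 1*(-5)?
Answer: 2571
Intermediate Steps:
M = 10 (M = 5 + 5 = 10)
R(P, T) = P*(10 + P) (R(P, T) = (10 + P)*P = P*(10 + P))
Z(o) = 1 (Z(o) = o/o + (0*(10 + 0))/o = 1 + (0*10)/o = 1 + 0/o = 1 + 0 = 1)
2572 - Z(-109) = 2572 - 1*1 = 2572 - 1 = 2571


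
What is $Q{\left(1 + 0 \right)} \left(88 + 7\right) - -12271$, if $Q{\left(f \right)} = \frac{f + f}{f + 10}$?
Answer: $\frac{135171}{11} \approx 12288.0$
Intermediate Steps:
$Q{\left(f \right)} = \frac{2 f}{10 + f}$
$Q{\left(1 + 0 \right)} \left(88 + 7\right) - -12271 = \frac{2 \left(1 + 0\right)}{10 + \left(1 + 0\right)} \left(88 + 7\right) - -12271 = 2 \cdot 1 \frac{1}{10 + 1} \cdot 95 + 12271 = 2 \cdot 1 \cdot \frac{1}{11} \cdot 95 + 12271 = \frac{2}{11} \cdot 95 + 12271 = \frac{190}{11} + 12271 = \frac{135171}{11}$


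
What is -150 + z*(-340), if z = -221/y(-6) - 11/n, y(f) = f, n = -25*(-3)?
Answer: -189352/15 ≈ -12623.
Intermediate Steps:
n = 75
z = 5503/150 (z = -221/(-6) - 11/75 = -221*(-⅙) - 11*1/75 = 221/6 - 11/75 = 5503/150 ≈ 36.687)
-150 + z*(-340) = -150 + (5503/150)*(-340) = -150 - 187102/15 = -189352/15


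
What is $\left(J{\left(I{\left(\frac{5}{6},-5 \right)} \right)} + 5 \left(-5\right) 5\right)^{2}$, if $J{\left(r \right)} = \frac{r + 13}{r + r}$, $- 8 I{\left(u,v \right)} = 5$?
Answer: $\frac{1819801}{100} \approx 18198.0$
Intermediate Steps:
$I{\left(u,v \right)} = - \frac{5}{8}$ ($I{\left(u,v \right)} = \left(- \frac{1}{8}\right) 5 = - \frac{5}{8}$)
$J{\left(r \right)} = \frac{13 + r}{2 r}$
$\left(J{\left(I{\left(\frac{5}{6},-5 \right)} \right)} + 5 \left(-5\right) 5\right)^{2} = \left(\frac{13 - \frac{5}{8}}{2 \left(- \frac{5}{8}\right)} + 5 \left(-5\right) 5\right)^{2} = \left(\frac{1}{2} \left(- \frac{8}{5}\right) \frac{99}{8} - 125\right)^{2} = \left(- \frac{99}{10} - 125\right)^{2} = \left(- \frac{1349}{10}\right)^{2} = \frac{1819801}{100}$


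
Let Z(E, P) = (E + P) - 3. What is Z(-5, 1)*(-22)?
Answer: 154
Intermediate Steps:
Z(E, P) = -3 + E + P
Z(-5, 1)*(-22) = (-3 - 5 + 1)*(-22) = -7*(-22) = 154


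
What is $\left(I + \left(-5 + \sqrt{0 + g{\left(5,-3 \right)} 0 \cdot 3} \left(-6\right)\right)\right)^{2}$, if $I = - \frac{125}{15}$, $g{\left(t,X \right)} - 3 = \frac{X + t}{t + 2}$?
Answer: $\frac{1600}{9} \approx 177.78$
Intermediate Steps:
$g{\left(t,X \right)} = 3 + \frac{X + t}{2 + t}$ ($g{\left(t,X \right)} = 3 + \frac{X + t}{t + 2} = 3 + \frac{X + t}{2 + t}$)
$I = - \frac{25}{3}$ ($I = \left(-125\right) \frac{1}{15} = - \frac{25}{3} \approx -8.3333$)
$\left(I + \left(-5 + \sqrt{0 + g{\left(5,-3 \right)} 0 \cdot 3} \left(-6\right)\right)\right)^{2} = \left(- \frac{25}{3} - \left(5 - \sqrt{0 + \frac{6 - 3 + 4 \cdot 5}{2 + 5} \cdot 0 \cdot 3} \left(-6\right)\right)\right)^{2} = \left(- \frac{25}{3} - \left(5 - \sqrt{0 + \frac{6 - 3 + 20}{7} \cdot 0 \cdot 3} \left(-6\right)\right)\right)^{2} = \left(- \frac{25}{3} - \left(5 - \sqrt{0 + \frac{1}{7} \cdot 23 \cdot 0 \cdot 3} \left(-6\right)\right)\right)^{2} = \left(- \frac{25}{3} - \left(5 - \sqrt{0 + \frac{23}{7} \cdot 0 \cdot 3} \left(-6\right)\right)\right)^{2} = \left(- \frac{25}{3} - \left(5 - \sqrt{0 + 0 \cdot 3} \left(-6\right)\right)\right)^{2} = \left(- \frac{25}{3} - \left(5 - \sqrt{0 + 0} \left(-6\right)\right)\right)^{2} = \left(- \frac{25}{3} - \left(5 - \sqrt{0} \left(-6\right)\right)\right)^{2} = \left(- \frac{25}{3} + \left(-5 + 0 \left(-6\right)\right)\right)^{2} = \left(- \frac{25}{3} + \left(-5 + 0\right)\right)^{2} = \left(- \frac{25}{3} - 5\right)^{2} = \left(- \frac{40}{3}\right)^{2} = \frac{1600}{9}$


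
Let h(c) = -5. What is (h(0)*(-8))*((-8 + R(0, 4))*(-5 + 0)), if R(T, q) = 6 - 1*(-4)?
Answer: -400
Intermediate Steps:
R(T, q) = 10 (R(T, q) = 6 + 4 = 10)
(h(0)*(-8))*((-8 + R(0, 4))*(-5 + 0)) = (-5*(-8))*((-8 + 10)*(-5 + 0)) = 40*(2*(-5)) = 40*(-10) = -400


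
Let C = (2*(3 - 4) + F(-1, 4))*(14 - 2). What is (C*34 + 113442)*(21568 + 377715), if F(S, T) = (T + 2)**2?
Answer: 50834315862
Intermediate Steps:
F(S, T) = (2 + T)**2
C = 408 (C = (2*(3 - 4) + (2 + 4)**2)*(14 - 2) = (2*(-1) + 6**2)*12 = (-2 + 36)*12 = 34*12 = 408)
(C*34 + 113442)*(21568 + 377715) = (408*34 + 113442)*(21568 + 377715) = (13872 + 113442)*399283 = 127314*399283 = 50834315862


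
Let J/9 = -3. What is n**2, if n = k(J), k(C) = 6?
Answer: 36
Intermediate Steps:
J = -27 (J = 9*(-3) = -27)
n = 6
n**2 = 6**2 = 36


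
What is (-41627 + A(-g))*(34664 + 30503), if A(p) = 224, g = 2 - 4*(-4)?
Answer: -2698109301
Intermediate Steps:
g = 18 (g = 2 + 16 = 18)
(-41627 + A(-g))*(34664 + 30503) = (-41627 + 224)*(34664 + 30503) = -41403*65167 = -2698109301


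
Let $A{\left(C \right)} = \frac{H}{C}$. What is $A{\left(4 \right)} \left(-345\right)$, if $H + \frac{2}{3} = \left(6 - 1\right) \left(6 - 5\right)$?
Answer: $- \frac{1495}{4} \approx -373.75$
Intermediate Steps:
$H = \frac{13}{3}$ ($H = - \frac{2}{3} + \left(6 - 1\right) \left(6 - 5\right) = - \frac{2}{3} + 5 \cdot 1 = - \frac{2}{3} + 5 = \frac{13}{3} \approx 4.3333$)
$A{\left(C \right)} = \frac{13}{3 C}$
$A{\left(4 \right)} \left(-345\right) = \frac{13}{3 \cdot 4} \left(-345\right) = \frac{13}{3} \cdot \frac{1}{4} \left(-345\right) = \frac{13}{12} \left(-345\right) = - \frac{1495}{4}$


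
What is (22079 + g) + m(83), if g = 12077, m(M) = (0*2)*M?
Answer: 34156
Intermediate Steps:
m(M) = 0 (m(M) = 0*M = 0)
(22079 + g) + m(83) = (22079 + 12077) + 0 = 34156 + 0 = 34156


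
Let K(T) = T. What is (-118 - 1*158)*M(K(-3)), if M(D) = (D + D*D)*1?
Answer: -1656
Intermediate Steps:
M(D) = D + D² (M(D) = (D + D²)*1 = D + D²)
(-118 - 1*158)*M(K(-3)) = (-118 - 1*158)*(-3*(1 - 3)) = (-118 - 158)*(-3*(-2)) = -276*6 = -1656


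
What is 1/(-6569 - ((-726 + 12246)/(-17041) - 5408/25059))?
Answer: -427030419/2804781985003 ≈ -0.00015225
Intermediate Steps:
1/(-6569 - ((-726 + 12246)/(-17041) - 5408/25059)) = 1/(-6569 - (11520*(-1/17041) - 5408*1/25059)) = 1/(-6569 - (-11520/17041 - 5408/25059)) = 1/(-6569 - 1*(-380837408/427030419)) = 1/(-6569 + 380837408/427030419) = 1/(-2804781985003/427030419) = -427030419/2804781985003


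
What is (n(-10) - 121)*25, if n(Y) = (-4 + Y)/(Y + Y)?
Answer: -6015/2 ≈ -3007.5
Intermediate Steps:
n(Y) = (-4 + Y)/(2*Y) (n(Y) = (-4 + Y)/((2*Y)) = (-4 + Y)*(1/(2*Y)) = (-4 + Y)/(2*Y))
(n(-10) - 121)*25 = ((1/2)*(-4 - 10)/(-10) - 121)*25 = ((1/2)*(-1/10)*(-14) - 121)*25 = (7/10 - 121)*25 = -1203/10*25 = -6015/2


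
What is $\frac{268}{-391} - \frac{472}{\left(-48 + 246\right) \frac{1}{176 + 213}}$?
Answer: $- \frac{35921896}{38709} \approx -928.0$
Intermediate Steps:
$\frac{268}{-391} - \frac{472}{\left(-48 + 246\right) \frac{1}{176 + 213}} = 268 \left(- \frac{1}{391}\right) - \frac{472}{198 \cdot \frac{1}{389}} = - \frac{268}{391} - \frac{472}{198 \cdot \frac{1}{389}} = - \frac{268}{391} - \frac{472}{\frac{198}{389}} = - \frac{268}{391} - \frac{91804}{99} = - \frac{35921896}{38709}$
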